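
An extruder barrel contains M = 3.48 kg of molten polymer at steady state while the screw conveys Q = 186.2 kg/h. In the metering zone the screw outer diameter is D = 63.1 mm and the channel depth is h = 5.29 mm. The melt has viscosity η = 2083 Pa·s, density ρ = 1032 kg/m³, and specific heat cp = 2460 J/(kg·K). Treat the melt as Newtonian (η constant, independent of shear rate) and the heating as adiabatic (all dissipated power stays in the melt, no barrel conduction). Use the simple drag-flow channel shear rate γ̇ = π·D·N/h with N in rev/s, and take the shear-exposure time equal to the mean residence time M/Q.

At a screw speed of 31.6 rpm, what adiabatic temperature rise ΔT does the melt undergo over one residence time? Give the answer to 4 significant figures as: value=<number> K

Convert throughput: Q = 186.2 kg/h = 186.2/3600 = 0.0517222 kg/s
t_res = M / Q_s = 3.48 ÷ 0.0517222 = 67.2825 s
D = 63.1 mm = 0.0631 m;  h = 5.29 mm = 0.00529 m;  N = 31.6 rpm / 60 = 0.526667 rev/s
Shear rate: γ̇ = πDN/h = π·0.0631·0.526667/0.00529 = 19.736 s⁻¹
Adiabatic rise: ΔT = η γ̇² t_res / (ρ cp) = 2083·(19.736)²·67.2825 / (1032·2460) = 21.5028 K

value=21.50 K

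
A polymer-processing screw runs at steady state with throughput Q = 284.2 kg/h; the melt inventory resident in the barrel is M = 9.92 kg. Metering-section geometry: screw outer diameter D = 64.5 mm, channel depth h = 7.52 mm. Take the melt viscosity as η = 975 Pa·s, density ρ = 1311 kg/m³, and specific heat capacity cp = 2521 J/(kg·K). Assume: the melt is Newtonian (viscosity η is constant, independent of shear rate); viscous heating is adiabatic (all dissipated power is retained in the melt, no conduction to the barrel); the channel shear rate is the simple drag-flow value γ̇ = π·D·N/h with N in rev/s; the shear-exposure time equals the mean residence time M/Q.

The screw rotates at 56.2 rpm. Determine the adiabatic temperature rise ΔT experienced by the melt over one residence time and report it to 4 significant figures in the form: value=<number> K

value=23.61 K

Throughput in SI: Q_s = 284.2 kg/h ÷ 3600 s/h = 0.0789444 kg/s
Mean residence time: t_res = M/Q_s = 9.92 kg / 0.0789444 kg/s = 125.658 s
Geometry in metres: D = 64.5 mm → 0.0645 m, h = 7.52 mm → 0.00752 m; screw speed N = 56.2 rpm = 0.936667 rev/s
γ̇ = π·D·N / h = π · 0.0645 · 0.936667 / 0.00752 = 25.2393 s⁻¹
ΔT = η·γ̇²·t_res / (ρ·cp) = 975 · (25.2393)² · 125.658 / (1311 · 2521) = 23.6142 K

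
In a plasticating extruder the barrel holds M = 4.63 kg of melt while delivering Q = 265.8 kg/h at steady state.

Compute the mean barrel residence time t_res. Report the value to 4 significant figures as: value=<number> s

Convert throughput: Q = 265.8 kg/h = 265.8/3600 = 0.0738333 kg/s
t_res = M / Q_s = 4.63 / 0.0738333 = 62.7088 s

value=62.71 s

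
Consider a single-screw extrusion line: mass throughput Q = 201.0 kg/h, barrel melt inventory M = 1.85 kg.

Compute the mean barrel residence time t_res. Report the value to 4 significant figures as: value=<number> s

Q_s = Q / 3600 = 201.0 / 3600 = 0.0558333 kg/s
t_res = M / Q_s = 1.85 ÷ 0.0558333 = 33.1343 s

value=33.13 s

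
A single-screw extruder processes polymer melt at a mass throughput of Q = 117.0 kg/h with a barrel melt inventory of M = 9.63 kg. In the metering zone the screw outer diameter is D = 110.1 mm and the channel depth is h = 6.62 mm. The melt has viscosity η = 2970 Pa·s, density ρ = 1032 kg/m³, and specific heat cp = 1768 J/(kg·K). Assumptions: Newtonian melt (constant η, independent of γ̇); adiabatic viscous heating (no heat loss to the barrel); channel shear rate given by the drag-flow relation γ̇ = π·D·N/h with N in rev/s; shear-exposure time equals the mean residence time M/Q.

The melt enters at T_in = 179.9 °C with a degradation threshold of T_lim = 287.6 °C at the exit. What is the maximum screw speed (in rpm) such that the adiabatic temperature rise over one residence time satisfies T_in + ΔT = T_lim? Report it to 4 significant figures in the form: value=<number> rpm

value=17.16 rpm

Convert throughput: Q = 117.0 kg/h = 117.0/3600 = 0.0325 kg/s
t_res = M / Q_s = 9.63 ÷ 0.0325 = 296.308 s
Convert to metres: D = 0.1101 m, h = 0.00662 m
Allowable rise: ΔT_a = T_lim − T_in = 287.6 − 179.9 = 107.7 K
γ̇_max² = ΔT_a·ρ·cp / (η·t_res) = [107.7 × 1032 × 1768] / [2970 × 296.308] = 223.295 s⁻²
Take the square root: γ̇_max = √(223.295) = 14.943 s⁻¹
Solve γ̇ = πDN/h for N: N_max = γ̇_max·h/(π·D) = 14.943 × 0.00662 / (π × 0.1101) = 0.285996 rev/s = 17.1598 rpm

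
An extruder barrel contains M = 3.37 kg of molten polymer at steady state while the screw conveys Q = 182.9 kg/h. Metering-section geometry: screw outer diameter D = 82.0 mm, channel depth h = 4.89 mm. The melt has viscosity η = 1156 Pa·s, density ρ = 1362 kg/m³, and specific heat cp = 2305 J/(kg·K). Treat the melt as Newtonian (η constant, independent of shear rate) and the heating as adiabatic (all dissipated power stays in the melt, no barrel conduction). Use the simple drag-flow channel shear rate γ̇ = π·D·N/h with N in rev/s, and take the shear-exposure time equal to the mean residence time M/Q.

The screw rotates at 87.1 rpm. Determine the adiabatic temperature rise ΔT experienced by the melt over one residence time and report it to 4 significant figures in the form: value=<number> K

value=142.8 K

Throughput in SI: Q_s = 182.9 kg/h ÷ 3600 s/h = 0.0508056 kg/s
Mean residence time: t_res = M/Q_s = 3.37 kg / 0.0508056 kg/s = 66.3313 s
Geometry in metres: D = 82.0 mm → 0.082 m, h = 4.89 mm → 0.00489 m; screw speed N = 87.1 rpm = 1.45167 rev/s
γ̇ = π·D·N / h = π · 0.082 · 1.45167 / 0.00489 = 76.4754 s⁻¹
Adiabatic rise: ΔT = η γ̇² t_res / (ρ cp) = 1156·(76.4754)²·66.3313 / (1362·2305) = 142.847 K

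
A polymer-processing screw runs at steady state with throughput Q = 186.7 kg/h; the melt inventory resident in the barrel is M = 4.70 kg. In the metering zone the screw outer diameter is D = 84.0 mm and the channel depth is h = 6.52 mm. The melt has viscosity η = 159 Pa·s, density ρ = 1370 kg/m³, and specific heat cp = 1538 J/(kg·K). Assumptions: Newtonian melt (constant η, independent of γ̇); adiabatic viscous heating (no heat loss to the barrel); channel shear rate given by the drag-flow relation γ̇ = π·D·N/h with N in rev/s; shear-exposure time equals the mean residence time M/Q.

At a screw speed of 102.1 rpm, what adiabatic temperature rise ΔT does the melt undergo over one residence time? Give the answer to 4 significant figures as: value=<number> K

Throughput in SI: Q_s = 186.7 kg/h ÷ 3600 s/h = 0.0518611 kg/s
t_res = M / Q_s = 4.70 ÷ 0.0518611 = 90.6267 s
Geometry in metres: D = 84.0 mm → 0.084 m, h = 6.52 mm → 0.00652 m; screw speed N = 102.1 rpm = 1.70167 rev/s
γ̇ = π D N / h = (π)(0.084)(1.70167) / 0.00652 = 68.8741 s⁻¹
ΔT = η·γ̇²·t_res / (ρ·cp) = 159 · (68.8741)² · 90.6267 / (1370 · 1538) = 32.4406 K

value=32.44 K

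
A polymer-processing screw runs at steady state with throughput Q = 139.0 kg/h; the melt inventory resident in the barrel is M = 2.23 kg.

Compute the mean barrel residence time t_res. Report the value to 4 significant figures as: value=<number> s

value=57.76 s

Convert throughput: Q = 139.0 kg/h = 139.0/3600 = 0.0386111 kg/s
Mean residence time: t_res = M/Q_s = 2.23 kg / 0.0386111 kg/s = 57.7554 s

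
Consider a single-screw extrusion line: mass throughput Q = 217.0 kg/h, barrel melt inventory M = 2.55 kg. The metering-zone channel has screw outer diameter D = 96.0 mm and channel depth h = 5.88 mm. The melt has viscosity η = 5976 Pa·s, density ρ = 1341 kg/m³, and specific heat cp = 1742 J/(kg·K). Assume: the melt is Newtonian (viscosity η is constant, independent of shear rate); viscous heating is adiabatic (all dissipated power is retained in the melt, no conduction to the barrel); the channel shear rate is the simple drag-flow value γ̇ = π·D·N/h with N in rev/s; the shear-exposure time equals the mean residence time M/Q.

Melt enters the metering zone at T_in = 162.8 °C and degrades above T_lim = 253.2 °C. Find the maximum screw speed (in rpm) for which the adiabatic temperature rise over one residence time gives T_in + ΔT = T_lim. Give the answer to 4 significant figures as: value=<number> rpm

value=33.81 rpm

Convert throughput: Q = 217.0 kg/h = 217.0/3600 = 0.0602778 kg/s
t_res = M / Q_s = 2.55 ÷ 0.0602778 = 42.3041 s
D = 96.0 mm = 0.096 m;  h = 5.88 mm = 0.00588 m
ΔT_a = T_lim − T_in = 253.2 − 162.8 = 90.4 K
Invert ΔT = ηγ̇²t_res/(ρcp) for γ̇: γ̇_max² = ΔT_a ρ cp / (η t_res) = 90.4·1341·1742 / (5976·42.3041) = 835.318 s⁻²
Take the square root: γ̇_max = √(835.318) = 28.9019 s⁻¹
Solve γ̇ = πDN/h for N: N_max = γ̇_max·h/(π·D) = 28.9019 × 0.00588 / (π × 0.096) = 0.563485 rev/s = 33.8091 rpm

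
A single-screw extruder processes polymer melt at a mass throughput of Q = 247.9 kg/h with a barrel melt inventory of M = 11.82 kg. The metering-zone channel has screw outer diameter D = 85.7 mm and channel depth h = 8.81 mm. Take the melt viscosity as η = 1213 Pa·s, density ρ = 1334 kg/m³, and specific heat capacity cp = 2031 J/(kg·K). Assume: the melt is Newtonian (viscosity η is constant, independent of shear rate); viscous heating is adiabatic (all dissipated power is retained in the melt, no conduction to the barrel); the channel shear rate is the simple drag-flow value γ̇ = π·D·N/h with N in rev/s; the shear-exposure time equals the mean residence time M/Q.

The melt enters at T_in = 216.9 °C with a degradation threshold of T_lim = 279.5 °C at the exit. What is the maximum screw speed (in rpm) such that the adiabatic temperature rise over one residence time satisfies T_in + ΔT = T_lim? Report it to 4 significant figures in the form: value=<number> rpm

Throughput in SI: Q_s = 247.9 kg/h ÷ 3600 s/h = 0.0688611 kg/s
Mean residence time: t_res = M/Q_s = 11.82 kg / 0.0688611 kg/s = 171.65 s
Geometry in SI: D = 85.7 mm → 0.0857 m, h = 8.81 mm → 0.00881 m
Allowable rise: ΔT_a = T_lim − T_in = 279.5 − 216.9 = 62.6 K
γ̇_max² = ΔT_a·ρ·cp / (η·t_res) = [62.6 × 1334 × 2031] / [1213 × 171.65] = 814.584 s⁻²
γ̇_max = sqrt(814.584) = 28.5409 s⁻¹
N_max = γ̇_max h / (πD) = 28.5409·0.00881/(π·0.0857) = 0.933927 rev/s → ×60 = 56.0356 rpm

value=56.04 rpm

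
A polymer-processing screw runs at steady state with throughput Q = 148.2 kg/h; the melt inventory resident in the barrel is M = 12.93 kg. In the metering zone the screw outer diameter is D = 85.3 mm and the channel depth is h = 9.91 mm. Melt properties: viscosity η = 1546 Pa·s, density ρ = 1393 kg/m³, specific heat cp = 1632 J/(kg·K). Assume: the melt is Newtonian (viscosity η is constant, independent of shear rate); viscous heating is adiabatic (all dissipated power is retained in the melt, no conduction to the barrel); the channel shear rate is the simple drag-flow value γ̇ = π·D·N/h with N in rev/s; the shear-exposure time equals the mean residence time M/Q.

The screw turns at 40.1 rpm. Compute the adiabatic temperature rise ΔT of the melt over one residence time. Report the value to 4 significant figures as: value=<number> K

Throughput in SI: Q_s = 148.2 kg/h ÷ 3600 s/h = 0.0411667 kg/s
t_res = M / Q_s = 12.93 / 0.0411667 = 314.089 s
Geometry in metres: D = 85.3 mm → 0.0853 m, h = 9.91 mm → 0.00991 m; screw speed N = 40.1 rpm = 0.668333 rev/s
γ̇ = π·D·N / h = π · 0.0853 · 0.668333 / 0.00991 = 18.0725 s⁻¹
ΔT = η·γ̇²·t_res/(ρ·cp) = [1546 × 18.0725² × 314.089] / [1393 × 1632] = 69.7634 K

value=69.76 K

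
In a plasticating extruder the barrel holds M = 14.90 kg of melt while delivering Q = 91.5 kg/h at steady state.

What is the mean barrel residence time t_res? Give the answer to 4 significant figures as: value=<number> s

value=586.2 s

Convert throughput: Q = 91.5 kg/h = 91.5/3600 = 0.0254167 kg/s
t_res = M / Q_s = 14.90 / 0.0254167 = 586.23 s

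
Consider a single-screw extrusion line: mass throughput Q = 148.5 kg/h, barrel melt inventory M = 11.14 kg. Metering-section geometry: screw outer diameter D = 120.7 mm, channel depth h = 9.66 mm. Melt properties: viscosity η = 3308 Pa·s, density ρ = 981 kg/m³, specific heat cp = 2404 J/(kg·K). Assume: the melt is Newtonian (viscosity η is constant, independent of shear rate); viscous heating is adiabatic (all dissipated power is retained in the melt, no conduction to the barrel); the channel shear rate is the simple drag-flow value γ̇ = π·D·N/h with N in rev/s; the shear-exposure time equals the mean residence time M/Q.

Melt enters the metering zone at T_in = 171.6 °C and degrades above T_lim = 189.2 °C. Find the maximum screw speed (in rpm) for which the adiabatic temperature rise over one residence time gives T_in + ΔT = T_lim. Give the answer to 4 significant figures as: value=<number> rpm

Q_s = Q / 3600 = 148.5 / 3600 = 0.04125 kg/s
t_res = M / Q_s = 11.14 / 0.04125 = 270.061 s
D = 120.7 mm = 0.1207 m;  h = 9.66 mm = 0.00966 m
ΔT_a = T_lim − T_in = 189.2 − 171.6 = 17.6 K
γ̇_max² = ΔT_a·ρ·cp/(η·t_res) = 17.6·981·2404/(3308·270.061) = 46.4611 s⁻²
γ̇_max = sqrt(46.4611) = 6.81624 s⁻¹
Solve γ̇ = πDN/h for N: N_max = γ̇_max·h/(π·D) = 6.81624 × 0.00966 / (π × 0.1207) = 0.173646 rev/s = 10.4188 rpm

value=10.42 rpm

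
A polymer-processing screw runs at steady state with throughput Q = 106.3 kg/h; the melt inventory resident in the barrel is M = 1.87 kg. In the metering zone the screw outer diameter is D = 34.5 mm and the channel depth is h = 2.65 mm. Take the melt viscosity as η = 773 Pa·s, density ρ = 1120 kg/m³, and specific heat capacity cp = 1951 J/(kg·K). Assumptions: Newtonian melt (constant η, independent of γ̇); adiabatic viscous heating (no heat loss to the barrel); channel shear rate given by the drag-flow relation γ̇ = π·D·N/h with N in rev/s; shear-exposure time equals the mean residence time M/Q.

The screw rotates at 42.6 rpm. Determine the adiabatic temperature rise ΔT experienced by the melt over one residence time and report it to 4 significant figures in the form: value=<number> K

value=18.89 K

Q_s = Q / 3600 = 106.3 / 3600 = 0.0295278 kg/s
Mean residence time: t_res = M/Q_s = 1.87 kg / 0.0295278 kg/s = 63.3302 s
Geometry in metres: D = 34.5 mm → 0.0345 m, h = 2.65 mm → 0.00265 m; screw speed N = 42.6 rpm = 0.71 rev/s
γ̇ = π·D·N / h = π · 0.0345 · 0.71 / 0.00265 = 29.039 s⁻¹
Adiabatic rise: ΔT = η γ̇² t_res / (ρ cp) = 773·(29.039)²·63.3302 / (1120·1951) = 18.892 K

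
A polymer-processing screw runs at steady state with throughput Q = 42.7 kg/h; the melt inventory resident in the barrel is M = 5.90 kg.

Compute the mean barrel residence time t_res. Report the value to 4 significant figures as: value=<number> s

value=497.4 s

Throughput in SI: Q_s = 42.7 kg/h ÷ 3600 s/h = 0.0118611 kg/s
t_res = M / Q_s = 5.90 / 0.0118611 = 497.424 s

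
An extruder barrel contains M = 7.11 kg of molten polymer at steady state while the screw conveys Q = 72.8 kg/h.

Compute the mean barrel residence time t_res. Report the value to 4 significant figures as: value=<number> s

Convert throughput: Q = 72.8 kg/h = 72.8/3600 = 0.0202222 kg/s
Mean residence time: t_res = M/Q_s = 7.11 kg / 0.0202222 kg/s = 351.593 s

value=351.6 s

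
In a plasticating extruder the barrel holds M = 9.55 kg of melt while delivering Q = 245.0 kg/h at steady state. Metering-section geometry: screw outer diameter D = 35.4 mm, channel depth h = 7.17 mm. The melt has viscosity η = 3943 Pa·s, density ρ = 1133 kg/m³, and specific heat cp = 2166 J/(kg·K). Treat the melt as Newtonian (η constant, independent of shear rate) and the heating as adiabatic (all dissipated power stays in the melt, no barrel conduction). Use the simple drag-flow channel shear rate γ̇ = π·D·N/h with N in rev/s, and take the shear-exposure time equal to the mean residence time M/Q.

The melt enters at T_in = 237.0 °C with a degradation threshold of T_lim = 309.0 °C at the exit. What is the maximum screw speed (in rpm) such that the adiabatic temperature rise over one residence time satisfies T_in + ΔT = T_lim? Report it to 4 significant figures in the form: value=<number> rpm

value=69.13 rpm

Q_s = Q / 3600 = 245.0 / 3600 = 0.0680556 kg/s
Mean residence time: t_res = M/Q_s = 9.55 kg / 0.0680556 kg/s = 140.327 s
Convert to metres: D = 0.0354 m, h = 0.00717 m
ΔT_a = T_lim − T_in = 309.0 °C − 237.0 °C = 72 K
γ̇_max² = ΔT_a·ρ·cp / (η·t_res) = [72 × 1133 × 2166] / [3943 × 140.327] = 319.341 s⁻²
γ̇_max = √319.341 = 17.8701 s⁻¹
N_max = γ̇_max·h / (π·D) = 17.8701 · 0.00717 / (π · 0.0354) = 1.15211 rev/s = 69.1265 rpm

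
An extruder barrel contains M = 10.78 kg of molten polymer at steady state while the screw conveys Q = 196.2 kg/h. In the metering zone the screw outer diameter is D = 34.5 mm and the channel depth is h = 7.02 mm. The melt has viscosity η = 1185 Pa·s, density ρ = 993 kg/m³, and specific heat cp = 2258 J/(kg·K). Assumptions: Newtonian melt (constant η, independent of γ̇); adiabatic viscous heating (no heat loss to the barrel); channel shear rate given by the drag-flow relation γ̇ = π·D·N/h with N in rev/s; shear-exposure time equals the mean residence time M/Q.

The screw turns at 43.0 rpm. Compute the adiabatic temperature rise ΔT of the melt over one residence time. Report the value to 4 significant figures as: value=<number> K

value=12.80 K

Convert throughput: Q = 196.2 kg/h = 196.2/3600 = 0.0545 kg/s
Mean residence time: t_res = M/Q_s = 10.78 kg / 0.0545 kg/s = 197.798 s
Convert to SI: D = 0.0345 m, h = 0.00702 m, N = 43.0/60 = 0.716667 rev/s
Shear rate: γ̇ = πDN/h = π·0.0345·0.716667/0.00702 = 11.0649 s⁻¹
ΔT = η·γ̇²·t_res/(ρ·cp) = [1185 × 11.0649² × 197.798] / [993 × 2258] = 12.7987 K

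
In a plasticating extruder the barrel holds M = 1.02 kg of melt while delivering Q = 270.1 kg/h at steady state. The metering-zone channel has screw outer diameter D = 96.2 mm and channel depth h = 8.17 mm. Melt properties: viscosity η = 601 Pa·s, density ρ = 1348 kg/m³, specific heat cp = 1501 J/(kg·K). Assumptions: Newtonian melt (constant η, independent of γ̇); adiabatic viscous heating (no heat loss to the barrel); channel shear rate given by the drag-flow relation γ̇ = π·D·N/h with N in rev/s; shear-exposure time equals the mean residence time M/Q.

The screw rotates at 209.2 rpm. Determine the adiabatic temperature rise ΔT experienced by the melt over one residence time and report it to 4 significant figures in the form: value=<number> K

value=67.18 K

Convert throughput: Q = 270.1 kg/h = 270.1/3600 = 0.0750278 kg/s
Mean residence time: t_res = M/Q_s = 1.02 kg / 0.0750278 kg/s = 13.595 s
Convert to SI: D = 0.0962 m, h = 0.00817 m, N = 209.2/60 = 3.48667 rev/s
Shear rate: γ̇ = πDN/h = π·0.0962·3.48667/0.00817 = 128.977 s⁻¹
ΔT = η·γ̇²·t_res / (ρ·cp) = 601 · (128.977)² · 13.595 / (1348 · 1501) = 67.1751 K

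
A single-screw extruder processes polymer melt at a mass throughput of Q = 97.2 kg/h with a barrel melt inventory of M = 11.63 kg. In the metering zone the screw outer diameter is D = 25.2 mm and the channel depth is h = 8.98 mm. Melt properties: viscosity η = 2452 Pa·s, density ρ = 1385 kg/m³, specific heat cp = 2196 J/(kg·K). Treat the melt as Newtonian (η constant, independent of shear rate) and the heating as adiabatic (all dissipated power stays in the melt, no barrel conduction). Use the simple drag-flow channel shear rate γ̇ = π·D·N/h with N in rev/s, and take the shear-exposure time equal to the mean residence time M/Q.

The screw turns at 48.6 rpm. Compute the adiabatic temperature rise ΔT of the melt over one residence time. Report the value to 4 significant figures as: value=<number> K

Convert throughput: Q = 97.2 kg/h = 97.2/3600 = 0.027 kg/s
t_res = M / Q_s = 11.63 ÷ 0.027 = 430.741 s
Convert to SI: D = 0.0252 m, h = 0.00898 m, N = 48.6/60 = 0.81 rev/s
γ̇ = π·D·N / h = π · 0.0252 · 0.81 / 0.00898 = 7.141 s⁻¹
ΔT = η·γ̇²·t_res / (ρ·cp) = 2452 · (7.141)² · 430.741 / (1385 · 2196) = 17.7081 K

value=17.71 K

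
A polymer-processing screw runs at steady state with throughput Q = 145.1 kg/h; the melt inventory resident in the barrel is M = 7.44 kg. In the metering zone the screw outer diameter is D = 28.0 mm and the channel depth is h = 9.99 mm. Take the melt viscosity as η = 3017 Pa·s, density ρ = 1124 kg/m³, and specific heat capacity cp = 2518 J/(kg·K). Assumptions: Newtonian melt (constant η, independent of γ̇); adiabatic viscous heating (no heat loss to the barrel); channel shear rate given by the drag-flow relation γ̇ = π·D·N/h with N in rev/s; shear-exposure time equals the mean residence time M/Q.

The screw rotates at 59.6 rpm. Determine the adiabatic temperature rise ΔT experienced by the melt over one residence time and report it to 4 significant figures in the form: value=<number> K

Q_s = Q / 3600 = 145.1 / 3600 = 0.0403056 kg/s
t_res = M / Q_s = 7.44 ÷ 0.0403056 = 184.59 s
Convert to SI: D = 0.028 m, h = 0.00999 m, N = 59.6/60 = 0.993333 rev/s
γ̇ = π·D·N / h = π · 0.028 · 0.993333 / 0.00999 = 8.74656 s⁻¹
Adiabatic rise: ΔT = η γ̇² t_res / (ρ cp) = 3017·(8.74656)²·184.59 / (1124·2518) = 15.0535 K

value=15.05 K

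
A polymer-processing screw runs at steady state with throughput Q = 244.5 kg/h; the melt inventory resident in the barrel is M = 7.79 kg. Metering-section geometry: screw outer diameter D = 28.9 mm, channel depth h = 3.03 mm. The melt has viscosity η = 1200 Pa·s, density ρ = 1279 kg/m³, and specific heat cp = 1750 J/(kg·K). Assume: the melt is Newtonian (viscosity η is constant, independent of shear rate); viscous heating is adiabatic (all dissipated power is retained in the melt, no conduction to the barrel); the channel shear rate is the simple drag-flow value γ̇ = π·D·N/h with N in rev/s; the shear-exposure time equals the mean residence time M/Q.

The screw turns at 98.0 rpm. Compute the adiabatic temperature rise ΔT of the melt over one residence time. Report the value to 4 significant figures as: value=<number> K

Convert throughput: Q = 244.5 kg/h = 244.5/3600 = 0.0679167 kg/s
t_res = M / Q_s = 7.79 / 0.0679167 = 114.699 s
D = 28.9 mm = 0.0289 m;  h = 3.03 mm = 0.00303 m;  N = 98.0 rpm / 60 = 1.63333 rev/s
Shear rate: γ̇ = πDN/h = π·0.0289·1.63333/0.00303 = 48.9418 s⁻¹
ΔT = η·γ̇²·t_res / (ρ·cp) = 1200 · (48.9418)² · 114.699 / (1279 · 1750) = 147.297 K

value=147.3 K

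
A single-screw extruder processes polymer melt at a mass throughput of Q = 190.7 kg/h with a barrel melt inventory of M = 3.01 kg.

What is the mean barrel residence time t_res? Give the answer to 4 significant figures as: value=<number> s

Throughput in SI: Q_s = 190.7 kg/h ÷ 3600 s/h = 0.0529722 kg/s
t_res = M / Q_s = 3.01 / 0.0529722 = 56.8222 s

value=56.82 s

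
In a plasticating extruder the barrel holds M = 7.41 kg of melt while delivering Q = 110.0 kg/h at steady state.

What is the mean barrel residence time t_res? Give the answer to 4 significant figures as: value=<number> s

Convert throughput: Q = 110.0 kg/h = 110.0/3600 = 0.0305556 kg/s
t_res = M / Q_s = 7.41 ÷ 0.0305556 = 242.509 s

value=242.5 s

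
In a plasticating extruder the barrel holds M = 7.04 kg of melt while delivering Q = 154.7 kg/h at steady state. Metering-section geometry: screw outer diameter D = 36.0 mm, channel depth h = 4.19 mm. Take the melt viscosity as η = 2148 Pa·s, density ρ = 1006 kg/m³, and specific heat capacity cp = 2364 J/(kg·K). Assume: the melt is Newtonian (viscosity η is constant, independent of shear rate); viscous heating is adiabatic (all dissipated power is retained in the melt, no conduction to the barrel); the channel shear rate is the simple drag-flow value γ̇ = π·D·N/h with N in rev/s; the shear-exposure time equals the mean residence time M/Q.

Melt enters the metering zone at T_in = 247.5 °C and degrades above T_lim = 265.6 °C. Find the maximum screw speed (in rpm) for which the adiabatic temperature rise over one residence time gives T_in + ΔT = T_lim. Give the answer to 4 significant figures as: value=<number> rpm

value=24.58 rpm

Convert throughput: Q = 154.7 kg/h = 154.7/3600 = 0.0429722 kg/s
t_res = M / Q_s = 7.04 / 0.0429722 = 163.827 s
Geometry in SI: D = 36.0 mm → 0.036 m, h = 4.19 mm → 0.00419 m
Allowable rise: ΔT_a = T_lim − T_in = 265.6 − 247.5 = 18.1 K
Invert ΔT = ηγ̇²t_res/(ρcp) for γ̇: γ̇_max² = ΔT_a ρ cp / (η t_res) = 18.1·1006·2364 / (2148·163.827) = 122.322 s⁻²
γ̇_max = sqrt(122.322) = 11.0599 s⁻¹
N_max = γ̇_max·h / (π·D) = 11.0599 · 0.00419 / (π · 0.036) = 0.409745 rev/s = 24.5847 rpm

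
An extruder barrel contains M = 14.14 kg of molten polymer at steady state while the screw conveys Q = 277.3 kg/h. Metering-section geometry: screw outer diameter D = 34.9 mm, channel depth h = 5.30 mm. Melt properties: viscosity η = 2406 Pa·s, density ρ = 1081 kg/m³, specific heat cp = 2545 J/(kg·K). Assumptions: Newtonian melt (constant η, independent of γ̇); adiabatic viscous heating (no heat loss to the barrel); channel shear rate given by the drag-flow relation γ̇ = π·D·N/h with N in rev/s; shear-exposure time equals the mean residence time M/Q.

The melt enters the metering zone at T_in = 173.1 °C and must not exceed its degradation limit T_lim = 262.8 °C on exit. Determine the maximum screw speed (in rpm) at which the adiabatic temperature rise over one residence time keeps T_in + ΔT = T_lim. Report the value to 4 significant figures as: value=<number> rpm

value=68.56 rpm

Q_s = Q / 3600 = 277.3 / 3600 = 0.0770278 kg/s
t_res = M / Q_s = 14.14 ÷ 0.0770278 = 183.57 s
Geometry in SI: D = 34.9 mm → 0.0349 m, h = 5.30 mm → 0.0053 m
ΔT_a = T_lim − T_in = 262.8 − 173.1 = 89.7 K
γ̇_max² = ΔT_a·ρ·cp / (η·t_res) = [89.7 × 1081 × 2545] / [2406 × 183.57] = 558.738 s⁻²
Take the square root: γ̇_max = √(558.738) = 23.6376 s⁻¹
Solve γ̇ = πDN/h for N: N_max = γ̇_max·h/(π·D) = 23.6376 × 0.0053 / (π × 0.0349) = 1.14263 rev/s = 68.5577 rpm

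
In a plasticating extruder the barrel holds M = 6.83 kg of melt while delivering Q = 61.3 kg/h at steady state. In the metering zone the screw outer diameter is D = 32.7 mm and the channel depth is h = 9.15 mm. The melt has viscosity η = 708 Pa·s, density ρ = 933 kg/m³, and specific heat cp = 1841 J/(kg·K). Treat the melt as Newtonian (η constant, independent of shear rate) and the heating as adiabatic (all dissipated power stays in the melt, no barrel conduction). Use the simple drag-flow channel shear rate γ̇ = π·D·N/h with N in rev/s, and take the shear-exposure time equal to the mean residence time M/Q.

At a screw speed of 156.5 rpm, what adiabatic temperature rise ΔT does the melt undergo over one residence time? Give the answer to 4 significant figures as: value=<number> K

Q_s = Q / 3600 = 61.3 / 3600 = 0.0170278 kg/s
t_res = M / Q_s = 6.83 / 0.0170278 = 401.109 s
D = 32.7 mm = 0.0327 m;  h = 9.15 mm = 0.00915 m;  N = 156.5 rpm / 60 = 2.60833 rev/s
Shear rate: γ̇ = πDN/h = π·0.0327·2.60833/0.00915 = 29.2846 s⁻¹
ΔT = η·γ̇²·t_res/(ρ·cp) = [708 × 29.2846² × 401.109] / [933 × 1841] = 141.788 K

value=141.8 K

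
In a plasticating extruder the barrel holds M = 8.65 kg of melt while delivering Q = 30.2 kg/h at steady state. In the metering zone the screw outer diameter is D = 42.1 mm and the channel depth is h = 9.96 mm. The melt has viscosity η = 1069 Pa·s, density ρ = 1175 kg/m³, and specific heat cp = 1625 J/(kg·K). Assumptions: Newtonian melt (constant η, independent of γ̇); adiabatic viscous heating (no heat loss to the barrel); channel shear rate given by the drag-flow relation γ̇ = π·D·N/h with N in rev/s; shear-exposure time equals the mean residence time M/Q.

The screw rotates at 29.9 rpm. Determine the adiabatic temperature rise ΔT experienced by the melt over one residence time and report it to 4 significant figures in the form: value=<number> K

value=25.28 K

Throughput in SI: Q_s = 30.2 kg/h ÷ 3600 s/h = 0.00838889 kg/s
t_res = M / Q_s = 8.65 / 0.00838889 = 1031.13 s
Convert to SI: D = 0.0421 m, h = 0.00996 m, N = 29.9/60 = 0.498333 rev/s
γ̇ = π D N / h = (π)(0.0421)(0.498333) / 0.00996 = 6.61748 s⁻¹
ΔT = η·γ̇²·t_res/(ρ·cp) = [1069 × 6.61748² × 1031.13] / [1175 × 1625] = 25.2804 K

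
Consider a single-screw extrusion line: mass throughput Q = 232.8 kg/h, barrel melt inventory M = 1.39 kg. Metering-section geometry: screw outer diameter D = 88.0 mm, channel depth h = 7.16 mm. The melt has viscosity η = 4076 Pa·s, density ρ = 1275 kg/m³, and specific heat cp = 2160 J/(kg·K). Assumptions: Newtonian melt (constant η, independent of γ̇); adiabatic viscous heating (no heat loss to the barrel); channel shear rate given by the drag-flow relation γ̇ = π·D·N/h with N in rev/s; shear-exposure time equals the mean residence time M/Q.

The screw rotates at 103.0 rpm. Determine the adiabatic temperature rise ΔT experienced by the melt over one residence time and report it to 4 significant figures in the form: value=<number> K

Q_s = Q / 3600 = 232.8 / 3600 = 0.0646667 kg/s
Mean residence time: t_res = M/Q_s = 1.39 kg / 0.0646667 kg/s = 21.4948 s
D = 88.0 mm = 0.088 m;  h = 7.16 mm = 0.00716 m;  N = 103.0 rpm / 60 = 1.71667 rev/s
γ̇ = π D N / h = (π)(0.088)(1.71667) / 0.00716 = 66.2835 s⁻¹
Adiabatic rise: ΔT = η γ̇² t_res / (ρ cp) = 4076·(66.2835)²·21.4948 / (1275·2160) = 139.771 K

value=139.8 K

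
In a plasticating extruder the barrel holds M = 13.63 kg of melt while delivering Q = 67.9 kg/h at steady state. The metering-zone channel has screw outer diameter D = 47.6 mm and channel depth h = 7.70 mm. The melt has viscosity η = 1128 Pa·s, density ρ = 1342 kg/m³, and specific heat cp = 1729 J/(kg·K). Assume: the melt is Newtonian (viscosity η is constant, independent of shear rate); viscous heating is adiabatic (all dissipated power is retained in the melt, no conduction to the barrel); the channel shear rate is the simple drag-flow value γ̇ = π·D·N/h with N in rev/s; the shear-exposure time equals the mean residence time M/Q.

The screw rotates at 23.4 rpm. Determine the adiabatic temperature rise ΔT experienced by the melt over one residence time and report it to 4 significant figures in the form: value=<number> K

Throughput in SI: Q_s = 67.9 kg/h ÷ 3600 s/h = 0.0188611 kg/s
Mean residence time: t_res = M/Q_s = 13.63 kg / 0.0188611 kg/s = 722.651 s
D = 47.6 mm = 0.0476 m;  h = 7.70 mm = 0.0077 m;  N = 23.4 rpm / 60 = 0.39 rev/s
γ̇ = π D N / h = (π)(0.0476)(0.39) / 0.0077 = 7.57409 s⁻¹
ΔT = η·γ̇²·t_res / (ρ·cp) = 1128 · (7.57409)² · 722.651 / (1342 · 1729) = 20.1536 K

value=20.15 K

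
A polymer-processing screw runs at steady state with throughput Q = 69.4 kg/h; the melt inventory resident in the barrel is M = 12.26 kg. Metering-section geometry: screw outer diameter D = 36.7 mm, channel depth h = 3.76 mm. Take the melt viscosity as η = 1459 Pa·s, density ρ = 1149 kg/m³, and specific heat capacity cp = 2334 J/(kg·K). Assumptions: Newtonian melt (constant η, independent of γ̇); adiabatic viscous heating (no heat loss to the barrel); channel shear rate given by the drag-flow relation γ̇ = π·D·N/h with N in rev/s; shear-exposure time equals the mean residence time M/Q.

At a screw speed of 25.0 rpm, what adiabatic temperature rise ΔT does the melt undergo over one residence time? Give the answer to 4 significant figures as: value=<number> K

value=56.48 K

Throughput in SI: Q_s = 69.4 kg/h ÷ 3600 s/h = 0.0192778 kg/s
t_res = M / Q_s = 12.26 / 0.0192778 = 635.965 s
Convert to SI: D = 0.0367 m, h = 0.00376 m, N = 25.0/60 = 0.416667 rev/s
Shear rate: γ̇ = πDN/h = π·0.0367·0.416667/0.00376 = 12.7766 s⁻¹
ΔT = η·γ̇²·t_res/(ρ·cp) = [1459 × 12.7766² × 635.965] / [1149 × 2334] = 56.4809 K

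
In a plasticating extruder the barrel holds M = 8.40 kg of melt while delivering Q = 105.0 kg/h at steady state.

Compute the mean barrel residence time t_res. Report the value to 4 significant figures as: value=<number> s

value=288.0 s

Convert throughput: Q = 105.0 kg/h = 105.0/3600 = 0.0291667 kg/s
Mean residence time: t_res = M/Q_s = 8.40 kg / 0.0291667 kg/s = 288 s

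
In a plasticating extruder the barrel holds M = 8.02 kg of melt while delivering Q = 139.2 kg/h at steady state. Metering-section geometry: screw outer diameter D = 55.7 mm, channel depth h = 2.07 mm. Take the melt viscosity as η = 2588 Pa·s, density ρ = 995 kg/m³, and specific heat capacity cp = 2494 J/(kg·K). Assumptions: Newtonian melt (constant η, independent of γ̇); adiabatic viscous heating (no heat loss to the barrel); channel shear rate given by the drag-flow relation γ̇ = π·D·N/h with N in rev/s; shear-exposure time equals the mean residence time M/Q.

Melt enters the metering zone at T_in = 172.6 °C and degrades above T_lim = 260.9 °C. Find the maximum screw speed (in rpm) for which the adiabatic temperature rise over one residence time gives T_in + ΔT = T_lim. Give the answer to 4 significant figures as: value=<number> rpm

value=14.34 rpm

Q_s = Q / 3600 = 139.2 / 3600 = 0.0386667 kg/s
t_res = M / Q_s = 8.02 / 0.0386667 = 207.414 s
Geometry in SI: D = 55.7 mm → 0.0557 m, h = 2.07 mm → 0.00207 m
Allowable rise: ΔT_a = T_lim − T_in = 260.9 − 172.6 = 88.3 K
Invert ΔT = ηγ̇²t_res/(ρcp) for γ̇: γ̇_max² = ΔT_a ρ cp / (η t_res) = 88.3·995·2494 / (2588·207.414) = 408.205 s⁻²
Take the square root: γ̇_max = √(408.205) = 20.2041 s⁻¹
N_max = γ̇_max h / (πD) = 20.2041·0.00207/(π·0.0557) = 0.239004 rev/s → ×60 = 14.3402 rpm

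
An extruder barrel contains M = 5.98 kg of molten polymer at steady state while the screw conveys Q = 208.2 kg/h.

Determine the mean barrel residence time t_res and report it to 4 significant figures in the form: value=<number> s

Throughput in SI: Q_s = 208.2 kg/h ÷ 3600 s/h = 0.0578333 kg/s
t_res = M / Q_s = 5.98 / 0.0578333 = 103.401 s

value=103.4 s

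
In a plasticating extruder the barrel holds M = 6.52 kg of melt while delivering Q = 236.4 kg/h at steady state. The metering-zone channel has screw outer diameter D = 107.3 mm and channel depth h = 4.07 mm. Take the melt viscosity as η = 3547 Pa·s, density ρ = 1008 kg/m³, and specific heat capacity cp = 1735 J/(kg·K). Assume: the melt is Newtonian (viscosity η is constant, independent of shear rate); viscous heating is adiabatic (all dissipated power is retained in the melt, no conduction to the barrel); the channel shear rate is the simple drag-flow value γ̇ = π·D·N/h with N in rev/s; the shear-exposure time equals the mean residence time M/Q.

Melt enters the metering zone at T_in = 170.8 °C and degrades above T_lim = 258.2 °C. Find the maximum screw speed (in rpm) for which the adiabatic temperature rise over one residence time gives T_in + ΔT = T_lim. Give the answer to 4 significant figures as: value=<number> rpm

Q_s = Q / 3600 = 236.4 / 3600 = 0.0656667 kg/s
Mean residence time: t_res = M/Q_s = 6.52 kg / 0.0656667 kg/s = 99.2893 s
Geometry in SI: D = 107.3 mm → 0.1073 m, h = 4.07 mm → 0.00407 m
ΔT_a = T_lim − T_in = 258.2 − 170.8 = 87.4 K
γ̇_max² = ΔT_a·ρ·cp / (η·t_res) = [87.4 × 1008 × 1735] / [3547 × 99.2893] = 434.018 s⁻²
Take the square root: γ̇_max = √(434.018) = 20.8331 s⁻¹
N_max = γ̇_max h / (πD) = 20.8331·0.00407/(π·0.1073) = 0.251535 rev/s → ×60 = 15.0921 rpm

value=15.09 rpm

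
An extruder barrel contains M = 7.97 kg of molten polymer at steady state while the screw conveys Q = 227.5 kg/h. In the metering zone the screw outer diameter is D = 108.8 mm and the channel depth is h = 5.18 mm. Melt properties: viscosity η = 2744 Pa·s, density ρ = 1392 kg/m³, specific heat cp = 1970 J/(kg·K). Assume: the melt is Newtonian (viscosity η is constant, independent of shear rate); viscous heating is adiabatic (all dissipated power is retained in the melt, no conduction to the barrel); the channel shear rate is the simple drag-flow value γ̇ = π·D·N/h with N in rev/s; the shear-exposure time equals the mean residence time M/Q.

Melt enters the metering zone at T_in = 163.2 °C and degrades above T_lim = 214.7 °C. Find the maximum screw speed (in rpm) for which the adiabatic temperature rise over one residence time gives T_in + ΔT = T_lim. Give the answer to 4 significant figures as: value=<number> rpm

Q_s = Q / 3600 = 227.5 / 3600 = 0.0631944 kg/s
t_res = M / Q_s = 7.97 ÷ 0.0631944 = 126.119 s
Convert to metres: D = 0.1088 m, h = 0.00518 m
Allowable rise: ΔT_a = T_lim − T_in = 214.7 − 163.2 = 51.5 K
γ̇_max² = ΔT_a·ρ·cp/(η·t_res) = 51.5·1392·1970/(2744·126.119) = 408.084 s⁻²
γ̇_max = √408.084 = 20.2011 s⁻¹
N_max = γ̇_max h / (πD) = 20.2011·0.00518/(π·0.1088) = 0.306144 rev/s → ×60 = 18.3686 rpm

value=18.37 rpm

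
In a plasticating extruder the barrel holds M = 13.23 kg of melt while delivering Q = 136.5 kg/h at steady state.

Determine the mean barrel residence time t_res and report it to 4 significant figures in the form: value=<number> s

Q_s = Q / 3600 = 136.5 / 3600 = 0.0379167 kg/s
Mean residence time: t_res = M/Q_s = 13.23 kg / 0.0379167 kg/s = 348.923 s

value=348.9 s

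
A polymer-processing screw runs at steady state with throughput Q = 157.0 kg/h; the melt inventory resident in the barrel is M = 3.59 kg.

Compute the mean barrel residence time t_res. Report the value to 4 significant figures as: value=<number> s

value=82.32 s

Q_s = Q / 3600 = 157.0 / 3600 = 0.0436111 kg/s
Mean residence time: t_res = M/Q_s = 3.59 kg / 0.0436111 kg/s = 82.3185 s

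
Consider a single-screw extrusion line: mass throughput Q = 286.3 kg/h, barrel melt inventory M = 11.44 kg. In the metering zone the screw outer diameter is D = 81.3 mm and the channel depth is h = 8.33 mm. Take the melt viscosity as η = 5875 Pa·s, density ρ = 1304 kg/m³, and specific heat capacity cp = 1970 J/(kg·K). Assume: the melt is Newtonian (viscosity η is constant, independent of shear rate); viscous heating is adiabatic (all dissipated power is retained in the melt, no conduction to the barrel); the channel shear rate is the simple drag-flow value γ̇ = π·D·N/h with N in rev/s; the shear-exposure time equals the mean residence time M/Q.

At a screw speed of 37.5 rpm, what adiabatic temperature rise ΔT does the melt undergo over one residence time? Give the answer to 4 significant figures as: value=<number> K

Throughput in SI: Q_s = 286.3 kg/h ÷ 3600 s/h = 0.0795278 kg/s
t_res = M / Q_s = 11.44 ÷ 0.0795278 = 143.849 s
Geometry in metres: D = 81.3 mm → 0.0813 m, h = 8.33 mm → 0.00833 m; screw speed N = 37.5 rpm = 0.625 rev/s
Shear rate: γ̇ = πDN/h = π·0.0813·0.625/0.00833 = 19.1635 s⁻¹
ΔT = η·γ̇²·t_res/(ρ·cp) = [5875 × 19.1635² × 143.849] / [1304 × 1970] = 120.815 K

value=120.8 K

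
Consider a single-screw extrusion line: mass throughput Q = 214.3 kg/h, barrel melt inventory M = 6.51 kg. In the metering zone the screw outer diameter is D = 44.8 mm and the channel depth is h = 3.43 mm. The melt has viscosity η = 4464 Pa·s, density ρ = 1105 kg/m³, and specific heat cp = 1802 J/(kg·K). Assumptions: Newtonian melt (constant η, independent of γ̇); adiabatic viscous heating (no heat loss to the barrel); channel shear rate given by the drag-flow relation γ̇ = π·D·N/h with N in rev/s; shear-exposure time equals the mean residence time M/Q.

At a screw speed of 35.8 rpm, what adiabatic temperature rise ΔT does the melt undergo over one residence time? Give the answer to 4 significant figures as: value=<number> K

Convert throughput: Q = 214.3 kg/h = 214.3/3600 = 0.0595278 kg/s
t_res = M / Q_s = 6.51 ÷ 0.0595278 = 109.361 s
Convert to SI: D = 0.0448 m, h = 0.00343 m, N = 35.8/60 = 0.596667 rev/s
γ̇ = π D N / h = (π)(0.0448)(0.596667) / 0.00343 = 24.4831 s⁻¹
Adiabatic rise: ΔT = η γ̇² t_res / (ρ cp) = 4464·(24.4831)²·109.361 / (1105·1802) = 146.96 K

value=147.0 K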